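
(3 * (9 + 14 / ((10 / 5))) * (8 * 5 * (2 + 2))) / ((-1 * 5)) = -1536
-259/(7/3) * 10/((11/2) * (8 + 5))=-2220/143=-15.52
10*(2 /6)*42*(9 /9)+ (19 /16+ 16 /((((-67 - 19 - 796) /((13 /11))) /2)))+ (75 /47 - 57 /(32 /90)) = -17.57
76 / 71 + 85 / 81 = 12191 / 5751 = 2.12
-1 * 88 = -88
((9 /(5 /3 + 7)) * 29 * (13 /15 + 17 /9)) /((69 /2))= 3596 /1495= 2.41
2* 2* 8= 32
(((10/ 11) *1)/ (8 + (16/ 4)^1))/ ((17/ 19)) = 95/ 1122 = 0.08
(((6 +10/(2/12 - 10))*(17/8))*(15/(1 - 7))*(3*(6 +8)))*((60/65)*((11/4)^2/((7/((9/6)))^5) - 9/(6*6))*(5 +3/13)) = 82785655395/62538112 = 1323.76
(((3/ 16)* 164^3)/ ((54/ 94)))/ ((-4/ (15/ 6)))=-16196435/ 18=-899801.94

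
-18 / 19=-0.95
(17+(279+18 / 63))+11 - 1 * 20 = 2011 / 7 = 287.29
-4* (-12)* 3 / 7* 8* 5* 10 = 57600 / 7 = 8228.57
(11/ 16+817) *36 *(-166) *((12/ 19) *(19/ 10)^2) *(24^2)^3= -53228012903202816/ 25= -2129120516128112.64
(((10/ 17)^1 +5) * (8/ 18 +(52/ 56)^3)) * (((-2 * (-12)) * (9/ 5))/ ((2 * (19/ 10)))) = 461235/ 5831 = 79.10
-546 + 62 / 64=-545.03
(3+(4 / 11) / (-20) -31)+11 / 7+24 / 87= -292198 / 11165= -26.17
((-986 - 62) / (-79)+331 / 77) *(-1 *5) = -534225 / 6083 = -87.82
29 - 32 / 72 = 257 / 9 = 28.56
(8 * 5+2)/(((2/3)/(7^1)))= 441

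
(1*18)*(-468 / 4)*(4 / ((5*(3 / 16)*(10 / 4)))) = -89856 / 25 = -3594.24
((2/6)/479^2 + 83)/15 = 11426162/2064969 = 5.53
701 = 701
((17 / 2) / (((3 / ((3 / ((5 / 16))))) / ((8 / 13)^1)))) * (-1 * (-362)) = 393856 / 65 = 6059.32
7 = 7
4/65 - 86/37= -5442/2405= -2.26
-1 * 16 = -16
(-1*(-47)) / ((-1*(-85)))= 47 / 85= 0.55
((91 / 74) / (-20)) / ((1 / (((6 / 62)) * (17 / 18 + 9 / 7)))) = -3653 / 275280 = -0.01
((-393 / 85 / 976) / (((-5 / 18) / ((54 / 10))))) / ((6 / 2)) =31833 / 1037000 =0.03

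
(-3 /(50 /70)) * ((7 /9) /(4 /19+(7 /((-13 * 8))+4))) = -0.79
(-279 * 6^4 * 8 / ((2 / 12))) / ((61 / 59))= -1024005888 / 61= -16786981.77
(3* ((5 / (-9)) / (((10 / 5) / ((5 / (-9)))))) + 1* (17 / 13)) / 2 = 0.89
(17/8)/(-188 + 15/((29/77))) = -493/34376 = -0.01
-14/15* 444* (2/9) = -4144/45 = -92.09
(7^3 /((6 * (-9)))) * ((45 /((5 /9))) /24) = -343 /16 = -21.44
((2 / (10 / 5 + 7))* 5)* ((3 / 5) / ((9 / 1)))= 2 / 27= 0.07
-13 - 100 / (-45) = -97 / 9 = -10.78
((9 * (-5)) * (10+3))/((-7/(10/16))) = 2925/56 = 52.23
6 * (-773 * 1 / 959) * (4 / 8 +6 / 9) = -773 / 137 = -5.64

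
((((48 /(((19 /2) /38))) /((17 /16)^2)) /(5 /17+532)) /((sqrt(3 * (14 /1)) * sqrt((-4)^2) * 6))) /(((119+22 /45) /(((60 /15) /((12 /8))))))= 40960 * sqrt(42) /5790120287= 0.00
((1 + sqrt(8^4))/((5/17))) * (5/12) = 1105/12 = 92.08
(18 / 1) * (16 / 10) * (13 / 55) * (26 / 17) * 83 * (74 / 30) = 49823904 / 23375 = 2131.50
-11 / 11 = -1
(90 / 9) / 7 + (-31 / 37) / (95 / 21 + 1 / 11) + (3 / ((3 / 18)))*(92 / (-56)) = -7820201 / 276094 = -28.32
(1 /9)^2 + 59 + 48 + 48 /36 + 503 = 49519 /81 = 611.35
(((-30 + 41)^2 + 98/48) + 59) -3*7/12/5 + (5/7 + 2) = 154901/840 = 184.41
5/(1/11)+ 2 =57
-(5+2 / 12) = -31 / 6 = -5.17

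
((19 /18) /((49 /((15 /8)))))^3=0.00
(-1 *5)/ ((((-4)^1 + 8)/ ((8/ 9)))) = -10/ 9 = -1.11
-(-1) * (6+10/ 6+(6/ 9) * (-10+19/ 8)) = 2.58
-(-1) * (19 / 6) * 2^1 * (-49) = -931 / 3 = -310.33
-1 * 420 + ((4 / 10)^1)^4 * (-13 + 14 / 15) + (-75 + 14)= -4512271 / 9375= -481.31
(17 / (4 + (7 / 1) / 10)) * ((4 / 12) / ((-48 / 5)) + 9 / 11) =105485 / 37224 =2.83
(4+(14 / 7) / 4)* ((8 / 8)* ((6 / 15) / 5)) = 9 / 25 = 0.36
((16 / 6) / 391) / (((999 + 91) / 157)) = 628 / 639285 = 0.00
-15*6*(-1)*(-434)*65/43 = -2538900/43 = -59044.19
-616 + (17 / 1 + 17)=-582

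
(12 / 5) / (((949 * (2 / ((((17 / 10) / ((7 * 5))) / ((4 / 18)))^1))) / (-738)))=-169371 / 830375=-0.20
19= 19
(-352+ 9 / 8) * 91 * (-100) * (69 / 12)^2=3378154325 / 32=105567322.66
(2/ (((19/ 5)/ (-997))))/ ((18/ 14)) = -69790/ 171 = -408.13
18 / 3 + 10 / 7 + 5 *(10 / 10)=87 / 7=12.43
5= 5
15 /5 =3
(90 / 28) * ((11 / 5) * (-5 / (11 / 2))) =-45 / 7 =-6.43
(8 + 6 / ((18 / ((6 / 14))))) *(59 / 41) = 3363 / 287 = 11.72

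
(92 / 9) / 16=23 / 36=0.64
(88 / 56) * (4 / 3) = 44 / 21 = 2.10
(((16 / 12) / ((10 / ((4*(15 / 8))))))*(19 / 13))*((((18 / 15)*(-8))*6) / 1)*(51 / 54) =-5168 / 65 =-79.51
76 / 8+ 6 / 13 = 259 / 26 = 9.96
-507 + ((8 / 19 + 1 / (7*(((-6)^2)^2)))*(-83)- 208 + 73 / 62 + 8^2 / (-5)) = -20347139227 / 26717040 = -761.58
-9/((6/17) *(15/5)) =-17/2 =-8.50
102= 102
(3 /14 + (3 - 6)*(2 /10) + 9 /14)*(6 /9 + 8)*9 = 702 /35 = 20.06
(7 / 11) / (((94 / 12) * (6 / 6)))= 0.08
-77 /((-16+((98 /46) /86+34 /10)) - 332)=761530 /3407849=0.22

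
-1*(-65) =65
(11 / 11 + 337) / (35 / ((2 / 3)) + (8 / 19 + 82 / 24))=77064 / 12845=6.00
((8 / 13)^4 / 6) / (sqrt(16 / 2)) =512 * sqrt(2) / 85683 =0.01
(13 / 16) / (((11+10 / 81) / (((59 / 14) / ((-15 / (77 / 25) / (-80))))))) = 227799 / 45050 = 5.06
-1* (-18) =18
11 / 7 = 1.57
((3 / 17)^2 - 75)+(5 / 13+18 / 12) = -549155 / 7514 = -73.08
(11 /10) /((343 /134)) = 737 /1715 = 0.43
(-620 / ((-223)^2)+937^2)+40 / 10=43660718697 / 49729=877972.99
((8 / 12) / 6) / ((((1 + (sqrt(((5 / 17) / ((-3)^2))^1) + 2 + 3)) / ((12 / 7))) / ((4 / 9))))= 544 / 38521 -16 * sqrt(85) / 346689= 0.01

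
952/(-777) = -136/111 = -1.23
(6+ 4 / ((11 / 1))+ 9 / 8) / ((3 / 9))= 1977 / 88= 22.47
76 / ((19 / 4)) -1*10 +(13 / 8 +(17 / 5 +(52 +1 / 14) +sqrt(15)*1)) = 66.97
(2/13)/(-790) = -1/5135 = -0.00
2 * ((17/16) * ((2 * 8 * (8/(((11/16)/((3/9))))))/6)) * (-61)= -132736/99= -1340.77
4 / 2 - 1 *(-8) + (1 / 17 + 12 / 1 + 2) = 409 / 17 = 24.06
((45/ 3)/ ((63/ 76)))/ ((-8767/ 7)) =-380/ 26301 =-0.01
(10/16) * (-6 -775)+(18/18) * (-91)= -4633/8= -579.12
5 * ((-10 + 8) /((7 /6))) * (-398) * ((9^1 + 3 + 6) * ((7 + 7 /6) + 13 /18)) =3820800 /7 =545828.57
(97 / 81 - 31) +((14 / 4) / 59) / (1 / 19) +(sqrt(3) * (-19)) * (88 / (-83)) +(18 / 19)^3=-1824165605 / 65558322 +1672 * sqrt(3) / 83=7.07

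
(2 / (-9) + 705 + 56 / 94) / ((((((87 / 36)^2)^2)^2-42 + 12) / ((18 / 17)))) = 256589857161216 / 389390222702719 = 0.66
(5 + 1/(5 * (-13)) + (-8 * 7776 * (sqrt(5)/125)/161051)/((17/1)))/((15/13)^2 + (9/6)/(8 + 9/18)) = 5967/1805-876096 * sqrt(5)/7267426375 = 3.31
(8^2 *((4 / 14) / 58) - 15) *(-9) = 132.16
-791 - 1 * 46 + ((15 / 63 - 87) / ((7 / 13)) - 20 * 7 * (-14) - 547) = 60986 / 147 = 414.87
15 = 15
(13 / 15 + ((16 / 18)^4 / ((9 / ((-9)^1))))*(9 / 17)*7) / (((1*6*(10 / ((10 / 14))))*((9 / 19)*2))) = -1703483 / 93691080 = -0.02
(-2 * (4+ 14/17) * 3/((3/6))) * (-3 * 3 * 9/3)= 1562.82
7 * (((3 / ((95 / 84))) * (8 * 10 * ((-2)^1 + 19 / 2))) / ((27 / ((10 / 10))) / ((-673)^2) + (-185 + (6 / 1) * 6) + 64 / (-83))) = -74.39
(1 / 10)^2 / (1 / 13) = 13 / 100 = 0.13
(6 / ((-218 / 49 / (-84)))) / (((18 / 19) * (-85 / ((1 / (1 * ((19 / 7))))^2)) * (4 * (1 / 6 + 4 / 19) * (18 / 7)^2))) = -823543 / 43026660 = -0.02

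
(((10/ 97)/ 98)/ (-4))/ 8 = -5/ 152096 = -0.00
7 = 7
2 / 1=2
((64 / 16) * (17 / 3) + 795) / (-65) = -2453 / 195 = -12.58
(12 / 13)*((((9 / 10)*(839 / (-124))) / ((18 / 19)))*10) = -47823 / 806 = -59.33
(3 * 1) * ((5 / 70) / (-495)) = -1 / 2310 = -0.00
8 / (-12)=-2 / 3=-0.67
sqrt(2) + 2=3.41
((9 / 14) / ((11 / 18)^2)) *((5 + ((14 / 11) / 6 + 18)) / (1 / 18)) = 6700968 / 9317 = 719.22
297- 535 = -238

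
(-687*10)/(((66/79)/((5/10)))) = -90455/22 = -4111.59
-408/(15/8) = -1088/5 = -217.60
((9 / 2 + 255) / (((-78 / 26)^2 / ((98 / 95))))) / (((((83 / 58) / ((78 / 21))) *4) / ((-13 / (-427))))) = 847873 / 1442955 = 0.59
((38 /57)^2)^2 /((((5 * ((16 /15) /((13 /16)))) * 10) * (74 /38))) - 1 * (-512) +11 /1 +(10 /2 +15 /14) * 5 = 619141969 /1118880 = 553.36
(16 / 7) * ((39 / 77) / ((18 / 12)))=0.77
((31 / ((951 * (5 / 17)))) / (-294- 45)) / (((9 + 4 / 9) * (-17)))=31 / 15223925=0.00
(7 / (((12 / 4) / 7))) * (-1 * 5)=-245 / 3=-81.67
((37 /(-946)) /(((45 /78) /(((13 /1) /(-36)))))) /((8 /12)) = 0.04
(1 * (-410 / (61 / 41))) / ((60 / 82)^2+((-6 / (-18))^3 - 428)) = 152591094 / 236675791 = 0.64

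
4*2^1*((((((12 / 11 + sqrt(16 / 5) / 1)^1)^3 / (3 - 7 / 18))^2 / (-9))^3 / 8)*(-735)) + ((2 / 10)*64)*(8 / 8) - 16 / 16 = 280891284532833829856282680652891947008*sqrt(5) / 2128250920936362219545865491796875 + 6909288318613735453638828955493422056007 / 23410760130299984415004520409765625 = 590254.24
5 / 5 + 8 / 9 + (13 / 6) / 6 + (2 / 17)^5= 2.25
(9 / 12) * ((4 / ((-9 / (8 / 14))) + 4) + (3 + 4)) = 677 / 84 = 8.06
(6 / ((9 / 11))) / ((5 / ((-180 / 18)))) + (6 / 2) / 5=-211 / 15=-14.07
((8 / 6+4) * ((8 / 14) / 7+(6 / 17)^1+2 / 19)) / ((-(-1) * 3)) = 45568 / 47481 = 0.96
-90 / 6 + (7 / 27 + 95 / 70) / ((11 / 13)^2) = -582811 / 45738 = -12.74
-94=-94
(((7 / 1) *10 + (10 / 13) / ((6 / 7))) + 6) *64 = 191936 / 39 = 4921.44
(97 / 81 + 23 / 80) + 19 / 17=286711 / 110160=2.60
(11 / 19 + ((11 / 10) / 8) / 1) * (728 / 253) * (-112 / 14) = -36036 / 2185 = -16.49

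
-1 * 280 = -280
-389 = -389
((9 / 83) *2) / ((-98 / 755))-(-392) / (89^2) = -52228931 / 32214707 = -1.62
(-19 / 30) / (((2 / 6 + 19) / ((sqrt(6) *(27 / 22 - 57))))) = 4.48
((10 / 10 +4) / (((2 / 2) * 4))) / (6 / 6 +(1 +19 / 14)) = 35 / 94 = 0.37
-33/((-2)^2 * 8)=-33/32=-1.03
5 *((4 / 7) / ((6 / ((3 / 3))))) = 10 / 21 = 0.48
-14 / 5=-2.80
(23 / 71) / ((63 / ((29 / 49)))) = 667 / 219177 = 0.00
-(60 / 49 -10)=430 / 49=8.78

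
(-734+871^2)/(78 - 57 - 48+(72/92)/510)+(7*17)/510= -3704239673/131955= -28071.99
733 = 733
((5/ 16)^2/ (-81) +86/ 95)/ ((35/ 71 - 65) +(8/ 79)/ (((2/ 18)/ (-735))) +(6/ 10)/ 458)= -2287523568581/ 1858188850770816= -0.00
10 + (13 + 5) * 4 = 82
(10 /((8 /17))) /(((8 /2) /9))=765 /16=47.81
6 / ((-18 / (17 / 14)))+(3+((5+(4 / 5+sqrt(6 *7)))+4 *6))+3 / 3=sqrt(42)+7013 / 210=39.88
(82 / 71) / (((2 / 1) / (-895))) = -36695 / 71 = -516.83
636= 636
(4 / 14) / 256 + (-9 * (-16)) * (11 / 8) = 177409 / 896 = 198.00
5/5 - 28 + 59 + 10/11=362/11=32.91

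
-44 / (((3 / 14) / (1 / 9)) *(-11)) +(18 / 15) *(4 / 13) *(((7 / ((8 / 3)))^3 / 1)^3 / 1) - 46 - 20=62454447910021 / 29444014080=2121.13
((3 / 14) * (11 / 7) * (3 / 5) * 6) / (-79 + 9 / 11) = -3267 / 210700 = -0.02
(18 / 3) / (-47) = -6 / 47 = -0.13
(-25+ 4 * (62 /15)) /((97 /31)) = -3937 /1455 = -2.71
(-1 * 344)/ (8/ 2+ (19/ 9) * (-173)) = 3096/ 3251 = 0.95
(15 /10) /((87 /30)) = 15 /29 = 0.52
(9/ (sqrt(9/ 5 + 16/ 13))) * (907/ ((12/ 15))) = 40815 * sqrt(12805)/ 788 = 5861.16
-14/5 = -2.80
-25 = -25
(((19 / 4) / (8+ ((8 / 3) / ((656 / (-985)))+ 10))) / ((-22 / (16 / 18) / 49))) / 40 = -38171 / 2272380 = -0.02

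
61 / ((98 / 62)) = 1891 / 49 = 38.59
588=588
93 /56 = 1.66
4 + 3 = 7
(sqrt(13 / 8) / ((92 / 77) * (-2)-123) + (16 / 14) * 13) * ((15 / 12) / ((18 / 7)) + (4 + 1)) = 5135 / 63-6083 * sqrt(26) / 556128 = 81.45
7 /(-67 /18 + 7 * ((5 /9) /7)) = -42 /19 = -2.21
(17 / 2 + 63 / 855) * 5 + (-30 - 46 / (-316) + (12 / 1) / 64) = 317047 / 24016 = 13.20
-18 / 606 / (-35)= 3 / 3535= 0.00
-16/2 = -8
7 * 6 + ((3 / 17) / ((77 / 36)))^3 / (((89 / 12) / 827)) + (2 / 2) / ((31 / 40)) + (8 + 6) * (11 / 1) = 1221277223722324 / 6188289749411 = 197.35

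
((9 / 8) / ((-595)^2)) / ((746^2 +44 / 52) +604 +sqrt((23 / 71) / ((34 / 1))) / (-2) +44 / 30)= 13689*sqrt(55522) / 6455375336706292020820964 +2707388805771 / 474659951228403825060365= 0.00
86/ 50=43/ 25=1.72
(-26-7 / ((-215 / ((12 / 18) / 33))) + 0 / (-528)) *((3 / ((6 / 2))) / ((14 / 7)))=-276698 / 21285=-13.00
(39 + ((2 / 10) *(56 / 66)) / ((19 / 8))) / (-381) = -122489 / 1194435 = -0.10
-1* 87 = -87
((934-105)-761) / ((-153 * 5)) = -4 / 45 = -0.09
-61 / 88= -0.69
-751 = -751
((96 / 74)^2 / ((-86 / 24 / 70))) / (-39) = 645120 / 765271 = 0.84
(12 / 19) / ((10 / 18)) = 108 / 95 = 1.14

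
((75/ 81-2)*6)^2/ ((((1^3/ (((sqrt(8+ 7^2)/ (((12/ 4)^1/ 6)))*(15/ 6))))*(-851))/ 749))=-12598180*sqrt(57)/ 68931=-1379.85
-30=-30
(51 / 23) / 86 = 51 / 1978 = 0.03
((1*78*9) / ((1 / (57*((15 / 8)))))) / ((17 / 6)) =26479.85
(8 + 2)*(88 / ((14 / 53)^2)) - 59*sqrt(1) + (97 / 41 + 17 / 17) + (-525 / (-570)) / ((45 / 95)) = 12558.15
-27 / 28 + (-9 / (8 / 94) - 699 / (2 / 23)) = -8145.21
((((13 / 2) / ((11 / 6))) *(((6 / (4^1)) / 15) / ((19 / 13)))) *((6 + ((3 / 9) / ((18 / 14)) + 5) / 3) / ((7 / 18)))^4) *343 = 210288375744512 / 15997905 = 13144744.62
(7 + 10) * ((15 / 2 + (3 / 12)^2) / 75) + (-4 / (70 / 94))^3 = -315416501 / 2058000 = -153.26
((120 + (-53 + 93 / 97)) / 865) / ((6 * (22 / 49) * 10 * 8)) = 5047 / 13844325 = 0.00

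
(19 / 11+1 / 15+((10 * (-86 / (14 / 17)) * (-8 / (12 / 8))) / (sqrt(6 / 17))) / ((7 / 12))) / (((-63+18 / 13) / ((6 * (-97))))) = 746512 / 44055+589946240 * sqrt(102) / 39249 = 151821.19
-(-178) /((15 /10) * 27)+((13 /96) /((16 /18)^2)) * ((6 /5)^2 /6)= 9198893 /2073600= 4.44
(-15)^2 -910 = -685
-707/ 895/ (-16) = 707/ 14320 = 0.05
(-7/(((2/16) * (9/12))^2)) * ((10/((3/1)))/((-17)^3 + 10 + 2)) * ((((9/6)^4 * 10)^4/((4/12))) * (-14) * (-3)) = 2197176384375/4901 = 448311851.54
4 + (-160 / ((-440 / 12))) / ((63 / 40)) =1564 / 231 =6.77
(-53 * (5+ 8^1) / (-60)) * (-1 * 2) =-689 / 30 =-22.97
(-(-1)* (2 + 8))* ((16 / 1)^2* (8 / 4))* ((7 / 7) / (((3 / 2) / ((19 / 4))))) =48640 / 3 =16213.33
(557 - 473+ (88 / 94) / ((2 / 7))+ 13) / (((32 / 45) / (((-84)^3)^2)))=2328282594852480 / 47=49537927550052.77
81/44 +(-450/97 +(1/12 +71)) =68.29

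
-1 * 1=-1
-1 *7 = -7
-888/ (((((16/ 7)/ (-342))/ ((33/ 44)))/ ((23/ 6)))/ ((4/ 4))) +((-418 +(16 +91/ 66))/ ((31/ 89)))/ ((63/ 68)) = 196312257781/ 515592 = 380751.17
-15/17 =-0.88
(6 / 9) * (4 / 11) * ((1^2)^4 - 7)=-16 / 11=-1.45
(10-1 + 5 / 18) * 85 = 14195 / 18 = 788.61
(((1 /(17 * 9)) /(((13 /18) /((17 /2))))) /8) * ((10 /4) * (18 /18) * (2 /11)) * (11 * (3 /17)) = 0.01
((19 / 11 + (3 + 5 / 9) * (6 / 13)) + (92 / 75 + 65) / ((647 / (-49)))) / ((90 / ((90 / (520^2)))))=-0.00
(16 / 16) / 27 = 1 / 27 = 0.04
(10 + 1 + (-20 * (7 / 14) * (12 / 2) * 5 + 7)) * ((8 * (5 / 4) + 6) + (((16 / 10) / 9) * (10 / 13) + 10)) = -287452 / 39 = -7370.56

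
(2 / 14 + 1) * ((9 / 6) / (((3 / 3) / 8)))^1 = 96 / 7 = 13.71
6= 6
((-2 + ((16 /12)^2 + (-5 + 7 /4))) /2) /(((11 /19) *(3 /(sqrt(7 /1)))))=-2375 *sqrt(7) /2376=-2.64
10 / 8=1.25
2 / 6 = 1 / 3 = 0.33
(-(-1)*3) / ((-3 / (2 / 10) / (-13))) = 13 / 5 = 2.60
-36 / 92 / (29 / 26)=-234 / 667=-0.35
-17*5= -85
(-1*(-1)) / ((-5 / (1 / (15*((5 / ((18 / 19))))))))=-6 / 2375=-0.00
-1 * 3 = -3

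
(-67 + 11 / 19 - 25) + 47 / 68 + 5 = -110763 / 1292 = -85.73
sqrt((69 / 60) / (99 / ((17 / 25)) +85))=sqrt(391) / 280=0.07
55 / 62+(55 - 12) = 2721 / 62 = 43.89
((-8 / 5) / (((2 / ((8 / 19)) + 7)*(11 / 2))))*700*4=-35840 / 517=-69.32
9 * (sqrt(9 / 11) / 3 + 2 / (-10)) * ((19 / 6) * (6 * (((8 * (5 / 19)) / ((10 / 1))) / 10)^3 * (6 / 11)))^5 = -2293235712 / 150667473127000251922607421875 + 2293235712 * sqrt(11) / 331468440879400554229736328125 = 0.00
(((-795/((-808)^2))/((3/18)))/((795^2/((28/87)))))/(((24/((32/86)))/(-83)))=581/121354972380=0.00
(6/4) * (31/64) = 93/128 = 0.73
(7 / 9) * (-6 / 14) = -1 / 3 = -0.33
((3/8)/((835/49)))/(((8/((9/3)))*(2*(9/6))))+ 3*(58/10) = 930003/53440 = 17.40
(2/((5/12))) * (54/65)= 1296/325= 3.99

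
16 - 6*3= -2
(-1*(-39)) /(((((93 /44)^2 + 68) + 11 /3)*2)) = 113256 /442187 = 0.26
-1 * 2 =-2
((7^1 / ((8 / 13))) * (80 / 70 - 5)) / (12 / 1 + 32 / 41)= -14391 / 4192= -3.43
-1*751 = -751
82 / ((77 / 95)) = 7790 / 77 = 101.17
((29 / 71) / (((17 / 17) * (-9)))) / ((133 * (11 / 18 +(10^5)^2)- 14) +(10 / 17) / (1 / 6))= -986 / 28895580001538357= -0.00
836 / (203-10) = 836 / 193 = 4.33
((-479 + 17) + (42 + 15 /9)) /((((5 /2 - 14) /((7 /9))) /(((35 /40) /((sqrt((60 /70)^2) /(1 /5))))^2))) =4218557 /3576960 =1.18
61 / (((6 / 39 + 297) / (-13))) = -10309 / 3863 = -2.67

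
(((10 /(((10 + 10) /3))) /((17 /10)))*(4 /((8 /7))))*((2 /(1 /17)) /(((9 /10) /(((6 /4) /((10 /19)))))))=665 /2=332.50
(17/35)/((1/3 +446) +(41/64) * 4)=816/754145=0.00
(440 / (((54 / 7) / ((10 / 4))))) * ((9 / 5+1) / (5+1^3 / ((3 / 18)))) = 980 / 27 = 36.30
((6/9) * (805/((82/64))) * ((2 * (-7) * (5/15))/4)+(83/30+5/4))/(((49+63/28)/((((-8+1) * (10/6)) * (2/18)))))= 25037299/2042415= 12.26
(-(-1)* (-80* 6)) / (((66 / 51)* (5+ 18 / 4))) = -8160 / 209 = -39.04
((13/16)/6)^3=0.00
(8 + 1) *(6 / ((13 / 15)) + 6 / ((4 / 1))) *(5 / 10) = 1971 / 52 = 37.90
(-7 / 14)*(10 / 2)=-5 / 2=-2.50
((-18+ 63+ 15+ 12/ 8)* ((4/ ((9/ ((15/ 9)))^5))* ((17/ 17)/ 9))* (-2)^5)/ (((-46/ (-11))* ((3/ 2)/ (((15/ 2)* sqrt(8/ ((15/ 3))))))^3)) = -3608000000* sqrt(10)/ 990074583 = -11.52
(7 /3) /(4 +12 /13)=91 /192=0.47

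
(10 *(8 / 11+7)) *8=6800 / 11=618.18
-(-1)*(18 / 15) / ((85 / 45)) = 54 / 85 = 0.64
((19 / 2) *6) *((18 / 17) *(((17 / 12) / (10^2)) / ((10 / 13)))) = 2223 / 2000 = 1.11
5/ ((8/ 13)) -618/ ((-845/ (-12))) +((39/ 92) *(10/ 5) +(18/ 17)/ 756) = 10984447/ 55506360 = 0.20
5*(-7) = -35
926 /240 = 463 /120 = 3.86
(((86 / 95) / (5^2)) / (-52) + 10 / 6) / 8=308621 / 1482000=0.21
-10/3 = -3.33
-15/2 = -7.50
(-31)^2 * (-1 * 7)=-6727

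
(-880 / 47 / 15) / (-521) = 176 / 73461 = 0.00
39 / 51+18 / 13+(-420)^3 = -74087997.85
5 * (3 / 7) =2.14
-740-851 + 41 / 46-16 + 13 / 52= -147739 / 92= -1605.86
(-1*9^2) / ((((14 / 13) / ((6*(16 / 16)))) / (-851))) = 2688309 / 7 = 384044.14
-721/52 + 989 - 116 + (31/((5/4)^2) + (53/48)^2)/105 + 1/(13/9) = 9659828731/11232000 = 860.03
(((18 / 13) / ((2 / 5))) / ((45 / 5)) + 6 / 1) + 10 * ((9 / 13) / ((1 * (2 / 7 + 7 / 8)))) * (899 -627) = 275255 / 169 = 1628.73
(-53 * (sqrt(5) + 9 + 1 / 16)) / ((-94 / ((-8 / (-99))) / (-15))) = -38425 / 6204-1060 * sqrt(5) / 1551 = -7.72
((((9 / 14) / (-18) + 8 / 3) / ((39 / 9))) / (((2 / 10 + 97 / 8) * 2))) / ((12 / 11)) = 55 / 2436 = 0.02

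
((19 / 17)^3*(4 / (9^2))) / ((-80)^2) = 6859 / 636724800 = 0.00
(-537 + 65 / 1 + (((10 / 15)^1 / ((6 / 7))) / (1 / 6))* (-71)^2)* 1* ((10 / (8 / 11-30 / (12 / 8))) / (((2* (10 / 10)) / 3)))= -1901845 / 106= -17941.93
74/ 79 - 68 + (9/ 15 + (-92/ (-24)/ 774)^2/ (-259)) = -146643603942827/ 2206384926480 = -66.46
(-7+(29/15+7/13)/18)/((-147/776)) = 9346144/257985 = 36.23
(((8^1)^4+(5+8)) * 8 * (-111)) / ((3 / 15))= -18243960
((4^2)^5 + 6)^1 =1048582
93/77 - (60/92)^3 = 871656/936859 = 0.93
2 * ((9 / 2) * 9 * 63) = 5103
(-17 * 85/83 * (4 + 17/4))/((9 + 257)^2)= -47685/23490992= -0.00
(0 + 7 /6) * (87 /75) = 203 /150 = 1.35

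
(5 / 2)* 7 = 35 / 2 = 17.50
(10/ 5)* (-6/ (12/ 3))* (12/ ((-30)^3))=1/ 750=0.00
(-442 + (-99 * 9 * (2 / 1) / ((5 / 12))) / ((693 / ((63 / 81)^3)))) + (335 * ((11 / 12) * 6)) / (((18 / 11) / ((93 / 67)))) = 603727 / 540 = 1118.01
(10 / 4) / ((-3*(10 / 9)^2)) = -27 / 40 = -0.68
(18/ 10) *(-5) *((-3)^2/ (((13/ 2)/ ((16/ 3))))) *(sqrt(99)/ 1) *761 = -1972512 *sqrt(11)/ 13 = -503237.09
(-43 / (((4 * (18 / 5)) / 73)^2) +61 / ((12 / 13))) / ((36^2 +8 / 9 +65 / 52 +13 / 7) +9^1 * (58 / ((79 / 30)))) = -2978512747 / 4295036304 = -0.69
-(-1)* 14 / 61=14 / 61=0.23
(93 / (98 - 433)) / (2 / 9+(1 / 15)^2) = -1395 / 1139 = -1.22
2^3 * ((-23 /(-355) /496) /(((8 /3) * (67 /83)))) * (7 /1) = 0.00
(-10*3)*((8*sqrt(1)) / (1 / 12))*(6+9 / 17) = -319680 / 17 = -18804.71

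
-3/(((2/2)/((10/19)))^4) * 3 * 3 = -270000/130321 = -2.07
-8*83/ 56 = -83/ 7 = -11.86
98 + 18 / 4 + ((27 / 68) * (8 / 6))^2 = 59407 / 578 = 102.78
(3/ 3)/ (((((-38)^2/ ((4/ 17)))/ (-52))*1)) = -52/ 6137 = -0.01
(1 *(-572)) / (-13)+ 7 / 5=227 / 5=45.40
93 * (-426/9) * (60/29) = -264120/29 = -9107.59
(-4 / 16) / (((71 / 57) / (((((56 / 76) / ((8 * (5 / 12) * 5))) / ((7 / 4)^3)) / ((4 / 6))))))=-216 / 86975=-0.00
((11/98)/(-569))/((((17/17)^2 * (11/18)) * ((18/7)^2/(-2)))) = 1/10242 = 0.00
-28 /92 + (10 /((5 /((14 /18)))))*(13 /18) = 1526 /1863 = 0.82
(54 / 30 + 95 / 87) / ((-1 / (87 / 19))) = -13.24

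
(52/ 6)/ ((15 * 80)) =13/ 1800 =0.01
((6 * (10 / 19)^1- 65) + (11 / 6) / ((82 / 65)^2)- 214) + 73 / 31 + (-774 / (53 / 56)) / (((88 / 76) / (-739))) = 521677.15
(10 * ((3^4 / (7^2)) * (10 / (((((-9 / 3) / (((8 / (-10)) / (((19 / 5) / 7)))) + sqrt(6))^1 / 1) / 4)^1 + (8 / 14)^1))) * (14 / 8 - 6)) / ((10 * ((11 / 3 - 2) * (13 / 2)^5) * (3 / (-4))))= 170615808 / 25826769787 - 5640192 * sqrt(6) / 3689538541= 0.00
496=496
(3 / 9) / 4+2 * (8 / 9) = 1.86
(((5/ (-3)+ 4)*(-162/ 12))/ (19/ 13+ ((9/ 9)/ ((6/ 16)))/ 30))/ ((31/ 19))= -700245/ 56234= -12.45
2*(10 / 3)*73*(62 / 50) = 9052 / 15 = 603.47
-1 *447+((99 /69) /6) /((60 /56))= -154138 /345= -446.78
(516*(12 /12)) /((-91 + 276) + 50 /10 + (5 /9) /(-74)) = 343656 /126535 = 2.72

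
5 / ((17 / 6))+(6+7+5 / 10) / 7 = 879 / 238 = 3.69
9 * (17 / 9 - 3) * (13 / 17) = -130 / 17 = -7.65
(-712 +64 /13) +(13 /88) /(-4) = -3235753 /4576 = -707.11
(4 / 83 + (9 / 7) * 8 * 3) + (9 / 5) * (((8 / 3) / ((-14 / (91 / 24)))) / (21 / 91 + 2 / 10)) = 129621 / 4648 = 27.89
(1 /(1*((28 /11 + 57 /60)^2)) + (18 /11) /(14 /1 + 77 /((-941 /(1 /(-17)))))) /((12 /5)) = 144778134253 /1748809413582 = 0.08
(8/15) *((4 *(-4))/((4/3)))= -32/5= -6.40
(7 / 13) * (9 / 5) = 63 / 65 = 0.97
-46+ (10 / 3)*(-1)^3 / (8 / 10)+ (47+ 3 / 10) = -43 / 15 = -2.87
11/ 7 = 1.57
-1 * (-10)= 10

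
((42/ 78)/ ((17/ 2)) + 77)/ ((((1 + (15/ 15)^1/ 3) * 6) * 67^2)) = 17031/ 7936552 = 0.00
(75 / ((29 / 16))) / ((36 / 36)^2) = 1200 / 29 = 41.38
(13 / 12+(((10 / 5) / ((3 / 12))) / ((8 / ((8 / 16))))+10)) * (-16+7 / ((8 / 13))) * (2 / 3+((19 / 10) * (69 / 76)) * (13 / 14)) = -19599973 / 161280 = -121.53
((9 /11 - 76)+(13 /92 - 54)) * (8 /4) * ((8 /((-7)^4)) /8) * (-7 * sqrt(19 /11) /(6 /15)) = 2.47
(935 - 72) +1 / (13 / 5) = 11224 / 13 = 863.38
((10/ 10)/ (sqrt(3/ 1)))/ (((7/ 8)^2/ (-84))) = -256 * sqrt(3)/ 7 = -63.34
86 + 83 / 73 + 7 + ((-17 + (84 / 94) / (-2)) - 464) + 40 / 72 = -386.75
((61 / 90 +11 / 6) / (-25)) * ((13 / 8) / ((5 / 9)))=-1469 / 5000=-0.29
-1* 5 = -5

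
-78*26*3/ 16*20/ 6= -2535/ 2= -1267.50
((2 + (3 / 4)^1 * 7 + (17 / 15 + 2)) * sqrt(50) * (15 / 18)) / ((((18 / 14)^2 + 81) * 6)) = 30527 * sqrt(2) / 349920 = 0.12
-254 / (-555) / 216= 127 / 59940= 0.00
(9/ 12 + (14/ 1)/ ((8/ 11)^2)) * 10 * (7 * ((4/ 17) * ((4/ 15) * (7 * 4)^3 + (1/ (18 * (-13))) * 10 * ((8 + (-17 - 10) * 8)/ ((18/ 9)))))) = 401828882/ 153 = 2626332.56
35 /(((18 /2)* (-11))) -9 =-9.35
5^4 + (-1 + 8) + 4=636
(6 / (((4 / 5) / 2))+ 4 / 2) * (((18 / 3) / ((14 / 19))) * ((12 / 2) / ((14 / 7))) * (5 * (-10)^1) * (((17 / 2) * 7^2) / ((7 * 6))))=-411825 / 2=-205912.50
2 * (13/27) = 26/27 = 0.96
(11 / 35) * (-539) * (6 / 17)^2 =-30492 / 1445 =-21.10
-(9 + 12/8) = -21/2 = -10.50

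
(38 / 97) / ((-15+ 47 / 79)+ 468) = 79 / 91471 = 0.00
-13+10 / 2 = -8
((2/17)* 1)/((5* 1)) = 2/85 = 0.02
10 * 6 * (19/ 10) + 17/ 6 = 701/ 6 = 116.83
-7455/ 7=-1065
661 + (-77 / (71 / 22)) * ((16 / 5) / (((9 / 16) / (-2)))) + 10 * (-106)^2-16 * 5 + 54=361886353 / 3195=113266.46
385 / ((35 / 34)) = 374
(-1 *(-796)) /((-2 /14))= -5572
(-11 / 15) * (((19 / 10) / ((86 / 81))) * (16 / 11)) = -2052 / 1075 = -1.91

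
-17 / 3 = -5.67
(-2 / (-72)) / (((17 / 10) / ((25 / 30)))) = 25 / 1836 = 0.01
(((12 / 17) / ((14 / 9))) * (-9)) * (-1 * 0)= 0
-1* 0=0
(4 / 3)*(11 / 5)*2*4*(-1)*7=-2464 / 15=-164.27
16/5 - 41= -189/5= -37.80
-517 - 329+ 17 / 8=-6751 / 8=-843.88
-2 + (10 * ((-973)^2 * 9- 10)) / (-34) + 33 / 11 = -42602738 / 17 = -2506043.41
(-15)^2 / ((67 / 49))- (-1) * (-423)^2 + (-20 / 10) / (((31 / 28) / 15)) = 371921028 / 2077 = 179066.46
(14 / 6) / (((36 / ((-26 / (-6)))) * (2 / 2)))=91 / 324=0.28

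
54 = 54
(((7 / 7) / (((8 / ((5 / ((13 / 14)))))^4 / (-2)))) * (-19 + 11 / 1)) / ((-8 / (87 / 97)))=-130554375 / 354613376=-0.37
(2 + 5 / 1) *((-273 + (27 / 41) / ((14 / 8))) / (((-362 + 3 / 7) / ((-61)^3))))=-124317720681 / 103771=-1198000.60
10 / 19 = 0.53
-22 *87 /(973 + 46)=-1914 /1019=-1.88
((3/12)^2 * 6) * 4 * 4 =6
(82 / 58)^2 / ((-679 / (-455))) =109265 / 81577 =1.34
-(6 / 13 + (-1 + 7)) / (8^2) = -21 / 208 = -0.10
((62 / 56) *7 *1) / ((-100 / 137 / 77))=-327019 / 400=-817.55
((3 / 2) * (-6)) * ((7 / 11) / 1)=-63 / 11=-5.73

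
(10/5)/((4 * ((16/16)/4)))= 2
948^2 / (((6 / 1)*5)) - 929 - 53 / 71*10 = 10302219 / 355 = 29020.34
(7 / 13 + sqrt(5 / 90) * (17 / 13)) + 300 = 17 * sqrt(2) / 78 + 3907 / 13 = 300.85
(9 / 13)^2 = 81 / 169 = 0.48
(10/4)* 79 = 197.50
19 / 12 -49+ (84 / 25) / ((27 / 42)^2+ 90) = -27987073 / 590700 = -47.38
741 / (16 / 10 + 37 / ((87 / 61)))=322335 / 11981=26.90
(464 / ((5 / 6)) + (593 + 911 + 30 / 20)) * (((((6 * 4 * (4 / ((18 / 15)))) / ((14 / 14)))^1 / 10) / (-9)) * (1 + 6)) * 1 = -577444 / 45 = -12832.09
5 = 5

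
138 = 138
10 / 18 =5 / 9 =0.56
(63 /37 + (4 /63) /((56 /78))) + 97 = 98.79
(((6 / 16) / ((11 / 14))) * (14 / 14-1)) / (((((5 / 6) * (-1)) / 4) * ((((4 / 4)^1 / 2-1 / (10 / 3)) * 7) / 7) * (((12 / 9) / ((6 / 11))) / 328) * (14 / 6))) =0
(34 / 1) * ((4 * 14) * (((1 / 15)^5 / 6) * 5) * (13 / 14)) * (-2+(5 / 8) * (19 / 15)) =-6409 / 2733750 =-0.00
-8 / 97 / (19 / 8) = -64 / 1843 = -0.03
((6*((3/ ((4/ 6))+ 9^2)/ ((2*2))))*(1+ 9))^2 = 6579225/ 4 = 1644806.25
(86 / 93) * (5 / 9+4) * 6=7052 / 279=25.28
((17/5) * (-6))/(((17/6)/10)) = -72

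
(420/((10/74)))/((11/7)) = 21756/11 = 1977.82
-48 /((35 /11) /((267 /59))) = -68.27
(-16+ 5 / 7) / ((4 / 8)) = -214 / 7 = -30.57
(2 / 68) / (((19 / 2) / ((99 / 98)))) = 99 / 31654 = 0.00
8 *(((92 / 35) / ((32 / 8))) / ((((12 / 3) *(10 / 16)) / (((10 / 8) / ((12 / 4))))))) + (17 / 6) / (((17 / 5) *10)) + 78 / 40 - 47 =-9259 / 210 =-44.09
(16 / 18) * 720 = 640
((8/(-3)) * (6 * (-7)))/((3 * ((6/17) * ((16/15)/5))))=2975/6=495.83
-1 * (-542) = 542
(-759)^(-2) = 1/576081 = 0.00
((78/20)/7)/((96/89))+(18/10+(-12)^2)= 327749/2240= 146.32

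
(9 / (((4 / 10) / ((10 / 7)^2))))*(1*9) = 20250 / 49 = 413.27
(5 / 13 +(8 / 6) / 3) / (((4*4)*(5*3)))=97 / 28080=0.00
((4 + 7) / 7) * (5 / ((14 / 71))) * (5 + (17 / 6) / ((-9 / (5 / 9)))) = 1308175 / 6804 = 192.27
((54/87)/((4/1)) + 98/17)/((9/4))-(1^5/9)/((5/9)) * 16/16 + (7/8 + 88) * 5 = 79299139/177480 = 446.81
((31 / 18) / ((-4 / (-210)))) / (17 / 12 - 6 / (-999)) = 63.55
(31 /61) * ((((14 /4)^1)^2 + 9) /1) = 2635 /244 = 10.80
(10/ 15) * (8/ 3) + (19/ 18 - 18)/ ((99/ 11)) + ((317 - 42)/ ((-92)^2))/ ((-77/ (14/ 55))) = -396097/ 3770712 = -0.11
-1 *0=0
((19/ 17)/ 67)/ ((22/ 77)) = 133/ 2278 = 0.06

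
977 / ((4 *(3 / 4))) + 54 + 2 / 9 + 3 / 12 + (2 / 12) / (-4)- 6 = 26935 / 72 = 374.10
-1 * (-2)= 2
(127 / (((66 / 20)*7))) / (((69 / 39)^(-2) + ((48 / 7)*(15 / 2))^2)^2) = 121901538010 / 155145861530740113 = 0.00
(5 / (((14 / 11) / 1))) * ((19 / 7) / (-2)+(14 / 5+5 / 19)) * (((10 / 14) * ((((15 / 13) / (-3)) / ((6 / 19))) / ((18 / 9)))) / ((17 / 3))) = -623975 / 1212848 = -0.51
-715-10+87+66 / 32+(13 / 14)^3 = -3485631 / 5488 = -635.14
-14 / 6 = -2.33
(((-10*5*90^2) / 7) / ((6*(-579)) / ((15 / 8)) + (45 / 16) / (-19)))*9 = 1846800000 / 6571789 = 281.02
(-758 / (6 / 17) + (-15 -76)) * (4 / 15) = -26864 / 45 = -596.98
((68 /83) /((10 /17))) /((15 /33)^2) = 69938 /10375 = 6.74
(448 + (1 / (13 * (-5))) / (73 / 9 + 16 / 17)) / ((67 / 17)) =685627799 / 6031675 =113.67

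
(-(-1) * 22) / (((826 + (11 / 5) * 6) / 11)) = 0.29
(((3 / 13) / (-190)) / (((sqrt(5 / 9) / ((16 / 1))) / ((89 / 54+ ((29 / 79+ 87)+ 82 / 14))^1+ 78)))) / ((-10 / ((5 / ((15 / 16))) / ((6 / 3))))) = 16519408*sqrt(5) / 30732975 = 1.20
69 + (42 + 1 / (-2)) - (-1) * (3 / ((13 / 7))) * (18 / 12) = 1468 / 13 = 112.92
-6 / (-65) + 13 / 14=929 / 910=1.02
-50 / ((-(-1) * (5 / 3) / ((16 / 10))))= -48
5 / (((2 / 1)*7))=5 / 14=0.36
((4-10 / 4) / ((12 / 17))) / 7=17 / 56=0.30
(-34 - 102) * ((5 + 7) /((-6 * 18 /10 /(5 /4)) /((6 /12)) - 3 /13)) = 176800 /1897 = 93.20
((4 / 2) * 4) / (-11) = -8 / 11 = -0.73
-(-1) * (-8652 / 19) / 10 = -4326 / 95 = -45.54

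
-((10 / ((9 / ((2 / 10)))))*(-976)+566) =-3142 / 9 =-349.11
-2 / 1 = -2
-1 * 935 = -935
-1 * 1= -1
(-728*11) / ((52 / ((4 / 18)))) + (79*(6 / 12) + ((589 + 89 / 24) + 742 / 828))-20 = 319543 / 552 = 578.88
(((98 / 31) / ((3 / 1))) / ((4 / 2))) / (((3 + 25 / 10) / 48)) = 4.60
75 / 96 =25 / 32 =0.78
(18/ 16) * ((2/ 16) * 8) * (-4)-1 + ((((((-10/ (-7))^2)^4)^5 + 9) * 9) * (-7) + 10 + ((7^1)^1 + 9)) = -180000994131242381938226916484086738833299/ 1819087360259722281640410039778286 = -98951264.28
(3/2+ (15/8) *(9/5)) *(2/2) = 39/8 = 4.88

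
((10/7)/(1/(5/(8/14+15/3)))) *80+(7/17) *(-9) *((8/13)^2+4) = 744140/8619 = 86.34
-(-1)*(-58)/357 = -58/357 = -0.16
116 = 116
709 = 709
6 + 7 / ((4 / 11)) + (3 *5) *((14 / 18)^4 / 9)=2036003 / 78732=25.86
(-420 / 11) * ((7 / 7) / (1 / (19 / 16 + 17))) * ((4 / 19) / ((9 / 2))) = -6790 / 209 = -32.49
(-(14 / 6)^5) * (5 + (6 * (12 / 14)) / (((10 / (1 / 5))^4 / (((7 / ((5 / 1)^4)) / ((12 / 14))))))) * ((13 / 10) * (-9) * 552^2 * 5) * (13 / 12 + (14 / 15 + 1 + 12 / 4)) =407470779968022038359 / 10986328125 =37088895883.31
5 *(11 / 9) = 55 / 9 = 6.11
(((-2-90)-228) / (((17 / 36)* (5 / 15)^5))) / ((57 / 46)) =-42923520 / 323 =-132890.15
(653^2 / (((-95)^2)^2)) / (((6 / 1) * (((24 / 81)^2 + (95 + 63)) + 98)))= 103617387 / 30411708560000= 0.00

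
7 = 7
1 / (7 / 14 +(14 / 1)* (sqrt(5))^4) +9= 6311 / 701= 9.00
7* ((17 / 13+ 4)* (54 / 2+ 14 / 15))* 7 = 472213 / 65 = 7264.82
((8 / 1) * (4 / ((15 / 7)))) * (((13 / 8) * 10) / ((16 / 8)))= 364 / 3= 121.33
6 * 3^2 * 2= 108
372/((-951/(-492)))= 61008/317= 192.45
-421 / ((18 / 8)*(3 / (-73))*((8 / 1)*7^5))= 30733 / 907578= 0.03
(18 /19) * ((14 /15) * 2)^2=1568 /475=3.30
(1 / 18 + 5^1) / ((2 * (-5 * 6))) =-91 / 1080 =-0.08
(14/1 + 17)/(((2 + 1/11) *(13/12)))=4092/299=13.69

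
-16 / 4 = -4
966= 966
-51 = -51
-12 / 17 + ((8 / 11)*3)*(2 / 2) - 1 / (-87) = 24199 / 16269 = 1.49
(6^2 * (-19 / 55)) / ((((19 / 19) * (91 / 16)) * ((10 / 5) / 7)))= -5472 / 715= -7.65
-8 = -8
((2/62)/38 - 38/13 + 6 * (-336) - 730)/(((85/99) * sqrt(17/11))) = -833520501 * sqrt(187)/4425746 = -2575.44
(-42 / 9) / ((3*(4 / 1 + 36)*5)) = -7 / 900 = -0.01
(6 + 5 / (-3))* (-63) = -273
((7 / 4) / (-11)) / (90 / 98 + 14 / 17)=-5831 / 63844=-0.09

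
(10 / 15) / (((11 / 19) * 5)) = 38 / 165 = 0.23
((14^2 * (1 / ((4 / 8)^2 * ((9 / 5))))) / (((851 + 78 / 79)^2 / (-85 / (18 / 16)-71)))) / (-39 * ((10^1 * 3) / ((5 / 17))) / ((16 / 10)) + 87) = 18439408960 / 503086821483699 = 0.00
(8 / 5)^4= 4096 / 625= 6.55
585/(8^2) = 585/64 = 9.14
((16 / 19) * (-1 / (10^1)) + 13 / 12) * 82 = 46699 / 570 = 81.93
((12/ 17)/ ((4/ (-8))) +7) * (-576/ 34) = -94.67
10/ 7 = 1.43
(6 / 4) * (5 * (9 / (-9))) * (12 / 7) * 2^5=-2880 / 7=-411.43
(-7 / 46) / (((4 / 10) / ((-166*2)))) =126.30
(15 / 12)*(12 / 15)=1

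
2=2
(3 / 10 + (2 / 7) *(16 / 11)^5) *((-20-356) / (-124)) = 1144618777 / 174740335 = 6.55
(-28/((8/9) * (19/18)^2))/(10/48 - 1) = 244944/6859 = 35.71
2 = 2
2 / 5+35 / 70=9 / 10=0.90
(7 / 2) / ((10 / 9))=63 / 20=3.15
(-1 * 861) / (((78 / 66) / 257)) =-2434047 / 13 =-187234.38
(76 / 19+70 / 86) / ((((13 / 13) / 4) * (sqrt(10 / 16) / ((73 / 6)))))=20148 * sqrt(10) / 215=296.34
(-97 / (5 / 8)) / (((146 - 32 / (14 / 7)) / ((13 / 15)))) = -388 / 375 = -1.03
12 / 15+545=2729 / 5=545.80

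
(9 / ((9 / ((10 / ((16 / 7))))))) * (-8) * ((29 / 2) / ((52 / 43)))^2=-54425315 / 10816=-5031.93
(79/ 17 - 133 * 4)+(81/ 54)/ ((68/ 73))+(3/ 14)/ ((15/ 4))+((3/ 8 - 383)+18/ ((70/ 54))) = -2128731/ 2380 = -894.42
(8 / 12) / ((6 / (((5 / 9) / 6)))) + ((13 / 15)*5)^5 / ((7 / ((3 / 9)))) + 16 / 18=751763 / 10206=73.66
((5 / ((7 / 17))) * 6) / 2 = 255 / 7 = 36.43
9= 9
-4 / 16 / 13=-1 / 52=-0.02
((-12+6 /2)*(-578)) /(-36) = -289 /2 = -144.50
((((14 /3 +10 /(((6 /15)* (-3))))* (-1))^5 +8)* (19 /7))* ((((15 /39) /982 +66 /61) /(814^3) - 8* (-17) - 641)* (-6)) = 93838079549430049949485 /17010336814789032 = 5516532.72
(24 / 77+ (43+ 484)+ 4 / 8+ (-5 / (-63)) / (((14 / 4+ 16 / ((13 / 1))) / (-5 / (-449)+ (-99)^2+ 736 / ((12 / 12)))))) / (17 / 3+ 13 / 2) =53932143649 / 931292901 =57.91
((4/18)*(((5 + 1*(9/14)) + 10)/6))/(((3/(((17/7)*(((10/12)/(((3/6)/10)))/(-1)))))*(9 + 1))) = -6205/7938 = -0.78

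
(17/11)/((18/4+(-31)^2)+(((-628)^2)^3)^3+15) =34/5078041760664044715297017023231320990867147622208579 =0.00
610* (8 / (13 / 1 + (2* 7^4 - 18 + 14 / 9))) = 43920 / 43187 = 1.02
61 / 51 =1.20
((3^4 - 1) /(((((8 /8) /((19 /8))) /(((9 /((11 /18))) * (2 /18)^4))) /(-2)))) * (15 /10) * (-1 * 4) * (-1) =-1520 /297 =-5.12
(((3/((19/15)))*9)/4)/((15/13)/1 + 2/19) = 5265/1244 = 4.23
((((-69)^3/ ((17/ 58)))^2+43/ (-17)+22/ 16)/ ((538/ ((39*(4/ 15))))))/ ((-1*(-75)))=37755816862831639/ 116611500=323774386.43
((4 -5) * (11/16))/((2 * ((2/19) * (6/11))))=-2299/384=-5.99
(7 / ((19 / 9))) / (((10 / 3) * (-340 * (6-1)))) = -189 / 323000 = -0.00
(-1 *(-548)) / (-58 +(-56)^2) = 274 / 1539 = 0.18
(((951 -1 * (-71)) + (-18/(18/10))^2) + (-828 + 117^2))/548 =13983/548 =25.52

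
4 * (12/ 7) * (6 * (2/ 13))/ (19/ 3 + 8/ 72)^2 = 11664/ 76531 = 0.15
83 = 83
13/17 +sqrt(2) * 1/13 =sqrt(2)/13 +13/17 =0.87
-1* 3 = -3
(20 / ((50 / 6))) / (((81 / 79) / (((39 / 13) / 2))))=158 / 45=3.51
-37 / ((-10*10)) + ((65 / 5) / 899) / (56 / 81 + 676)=227914607 / 615949850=0.37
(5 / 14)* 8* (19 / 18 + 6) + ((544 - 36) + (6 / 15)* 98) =178718 / 315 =567.36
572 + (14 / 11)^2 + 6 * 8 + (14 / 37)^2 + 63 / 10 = 1040380087 / 1656490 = 628.06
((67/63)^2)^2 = 20151121/15752961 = 1.28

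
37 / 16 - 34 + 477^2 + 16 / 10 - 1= 18199833 / 80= 227497.91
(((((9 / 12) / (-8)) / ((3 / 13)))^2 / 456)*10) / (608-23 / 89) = 0.00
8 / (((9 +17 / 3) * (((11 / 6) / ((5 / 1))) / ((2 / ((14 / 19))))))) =3420 / 847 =4.04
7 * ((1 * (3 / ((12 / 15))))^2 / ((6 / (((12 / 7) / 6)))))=75 / 16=4.69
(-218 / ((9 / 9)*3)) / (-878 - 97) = 218 / 2925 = 0.07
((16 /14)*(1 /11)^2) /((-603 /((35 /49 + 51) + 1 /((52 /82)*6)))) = -113518 /139432293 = -0.00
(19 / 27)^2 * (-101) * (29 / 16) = -90.65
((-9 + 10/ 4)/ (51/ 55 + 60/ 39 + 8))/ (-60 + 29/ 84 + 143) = -0.01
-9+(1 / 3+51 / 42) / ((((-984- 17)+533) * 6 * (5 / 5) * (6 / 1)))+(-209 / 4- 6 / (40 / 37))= -18180313 / 272160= -66.80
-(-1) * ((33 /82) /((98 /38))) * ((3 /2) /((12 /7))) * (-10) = -3135 /2296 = -1.37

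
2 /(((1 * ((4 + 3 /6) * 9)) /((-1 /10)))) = -2 /405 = -0.00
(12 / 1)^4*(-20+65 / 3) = 34560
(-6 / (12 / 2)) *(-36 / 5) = 36 / 5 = 7.20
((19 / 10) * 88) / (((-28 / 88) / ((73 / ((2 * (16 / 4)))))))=-167827 / 35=-4795.06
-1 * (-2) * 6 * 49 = 588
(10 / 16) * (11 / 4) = 55 / 32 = 1.72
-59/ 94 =-0.63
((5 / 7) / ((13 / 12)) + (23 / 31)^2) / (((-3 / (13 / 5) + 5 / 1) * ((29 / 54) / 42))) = 17139438 / 696725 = 24.60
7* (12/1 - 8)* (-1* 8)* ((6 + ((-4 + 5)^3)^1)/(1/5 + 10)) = -7840/51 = -153.73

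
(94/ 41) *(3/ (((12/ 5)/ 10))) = 1175/ 41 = 28.66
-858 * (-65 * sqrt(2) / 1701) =18590 * sqrt(2) / 567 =46.37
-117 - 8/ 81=-9485/ 81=-117.10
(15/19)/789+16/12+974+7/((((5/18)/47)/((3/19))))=1162.34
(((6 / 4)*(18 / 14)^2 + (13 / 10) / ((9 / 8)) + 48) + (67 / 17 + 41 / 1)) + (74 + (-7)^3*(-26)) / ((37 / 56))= 38019185539 / 2773890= 13706.09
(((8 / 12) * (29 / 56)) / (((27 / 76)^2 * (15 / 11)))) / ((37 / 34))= 15661624 / 8496495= 1.84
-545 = -545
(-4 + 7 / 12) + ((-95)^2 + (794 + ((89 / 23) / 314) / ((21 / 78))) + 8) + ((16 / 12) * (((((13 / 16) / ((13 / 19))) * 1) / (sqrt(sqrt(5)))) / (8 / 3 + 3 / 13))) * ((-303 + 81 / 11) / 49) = 2979742475 / 303324 - 200811 * 5^(3 / 4) / 304535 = 9821.42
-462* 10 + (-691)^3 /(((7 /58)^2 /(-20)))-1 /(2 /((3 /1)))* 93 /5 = 453026952104.75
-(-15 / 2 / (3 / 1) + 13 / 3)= -1.83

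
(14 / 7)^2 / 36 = 1 / 9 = 0.11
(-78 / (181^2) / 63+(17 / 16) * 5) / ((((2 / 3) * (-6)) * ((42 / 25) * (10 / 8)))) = -292389845 / 462323232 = -0.63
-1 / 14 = -0.07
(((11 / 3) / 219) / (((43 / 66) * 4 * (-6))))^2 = 14641 / 12769904016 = 0.00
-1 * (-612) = 612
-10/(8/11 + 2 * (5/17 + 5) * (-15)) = 0.06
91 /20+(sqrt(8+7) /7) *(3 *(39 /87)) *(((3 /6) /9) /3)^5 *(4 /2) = 13 *sqrt(15) /15535083312+91 /20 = 4.55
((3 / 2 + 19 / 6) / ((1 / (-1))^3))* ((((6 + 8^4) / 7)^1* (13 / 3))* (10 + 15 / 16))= -4666025 / 36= -129611.81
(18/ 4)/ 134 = 9/ 268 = 0.03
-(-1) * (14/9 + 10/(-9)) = 4/9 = 0.44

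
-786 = -786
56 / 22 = 2.55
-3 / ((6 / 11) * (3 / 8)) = -44 / 3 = -14.67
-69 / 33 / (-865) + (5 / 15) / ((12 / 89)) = 847663 / 342540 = 2.47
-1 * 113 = -113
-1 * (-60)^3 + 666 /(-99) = 2375926 /11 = 215993.27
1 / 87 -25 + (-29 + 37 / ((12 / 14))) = -1883 / 174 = -10.82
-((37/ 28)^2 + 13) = -11561/ 784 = -14.75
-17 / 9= -1.89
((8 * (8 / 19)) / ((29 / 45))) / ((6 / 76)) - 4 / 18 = 17222 / 261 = 65.98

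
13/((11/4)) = 52/11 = 4.73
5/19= 0.26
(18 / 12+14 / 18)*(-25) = -56.94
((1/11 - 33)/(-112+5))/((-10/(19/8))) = -3439/47080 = -0.07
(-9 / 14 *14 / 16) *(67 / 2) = -603 / 32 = -18.84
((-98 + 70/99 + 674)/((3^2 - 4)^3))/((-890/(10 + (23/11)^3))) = -727291919/7329650625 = -0.10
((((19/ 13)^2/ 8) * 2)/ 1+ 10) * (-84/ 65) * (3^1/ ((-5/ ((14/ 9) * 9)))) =6280722/ 54925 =114.35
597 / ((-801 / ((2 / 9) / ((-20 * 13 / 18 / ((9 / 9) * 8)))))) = 1592 / 17355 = 0.09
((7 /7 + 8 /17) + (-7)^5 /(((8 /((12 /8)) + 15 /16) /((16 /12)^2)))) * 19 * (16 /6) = -1587780904 /6579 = -241340.77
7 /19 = 0.37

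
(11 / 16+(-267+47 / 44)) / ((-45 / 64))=20748 / 55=377.24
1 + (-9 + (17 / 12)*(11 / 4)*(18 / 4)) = 9.53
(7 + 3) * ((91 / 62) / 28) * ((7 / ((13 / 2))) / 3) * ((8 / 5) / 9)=28 / 837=0.03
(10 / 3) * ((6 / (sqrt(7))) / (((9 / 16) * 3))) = 320 * sqrt(7) / 189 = 4.48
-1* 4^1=-4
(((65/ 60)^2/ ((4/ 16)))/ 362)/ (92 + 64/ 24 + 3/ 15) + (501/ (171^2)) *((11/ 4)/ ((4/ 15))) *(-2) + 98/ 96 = 8938493681/ 13389154992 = 0.67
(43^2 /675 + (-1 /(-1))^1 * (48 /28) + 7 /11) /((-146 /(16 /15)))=-2116384 /56912625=-0.04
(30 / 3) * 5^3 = 1250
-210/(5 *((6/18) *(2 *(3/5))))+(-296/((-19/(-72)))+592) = -12059/19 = -634.68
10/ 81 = 0.12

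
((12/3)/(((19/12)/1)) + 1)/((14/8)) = 268/133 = 2.02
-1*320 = -320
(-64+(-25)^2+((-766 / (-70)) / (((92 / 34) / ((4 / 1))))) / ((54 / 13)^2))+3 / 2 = 330650492 / 586845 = 563.44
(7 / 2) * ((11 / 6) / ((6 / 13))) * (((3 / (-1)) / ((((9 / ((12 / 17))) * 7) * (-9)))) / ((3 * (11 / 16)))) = 104 / 4131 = 0.03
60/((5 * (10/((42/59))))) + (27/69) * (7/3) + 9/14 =2.41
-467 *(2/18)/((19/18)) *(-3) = 2802/19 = 147.47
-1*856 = -856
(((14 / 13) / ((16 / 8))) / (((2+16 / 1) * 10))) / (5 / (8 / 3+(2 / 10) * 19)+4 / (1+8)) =0.00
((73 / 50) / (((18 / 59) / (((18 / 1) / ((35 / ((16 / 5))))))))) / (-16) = -4307 / 8750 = -0.49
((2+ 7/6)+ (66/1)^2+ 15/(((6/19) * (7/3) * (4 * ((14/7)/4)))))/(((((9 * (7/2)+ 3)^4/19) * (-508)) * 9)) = -6973475/544078905363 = -0.00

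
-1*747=-747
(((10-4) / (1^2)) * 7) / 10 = 21 / 5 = 4.20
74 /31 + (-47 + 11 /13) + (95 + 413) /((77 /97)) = 18500102 /31031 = 596.18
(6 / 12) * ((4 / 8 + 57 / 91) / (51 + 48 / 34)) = 3485 / 324324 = 0.01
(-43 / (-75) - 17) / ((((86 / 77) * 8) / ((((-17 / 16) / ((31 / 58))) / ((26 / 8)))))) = 2922997 / 2599350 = 1.12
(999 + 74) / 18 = 1073 / 18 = 59.61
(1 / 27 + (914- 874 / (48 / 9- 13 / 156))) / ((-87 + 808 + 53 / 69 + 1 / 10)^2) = 7474188100 / 5209945690341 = 0.00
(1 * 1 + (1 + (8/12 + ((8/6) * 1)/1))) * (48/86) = 2.23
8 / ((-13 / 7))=-56 / 13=-4.31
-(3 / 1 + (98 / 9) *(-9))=95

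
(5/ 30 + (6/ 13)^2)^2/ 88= 13475/ 8225568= 0.00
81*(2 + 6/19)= 3564/19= 187.58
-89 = -89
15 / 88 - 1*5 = -425 / 88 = -4.83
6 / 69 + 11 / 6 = 265 / 138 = 1.92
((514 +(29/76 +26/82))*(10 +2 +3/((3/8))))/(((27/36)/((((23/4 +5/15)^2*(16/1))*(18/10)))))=34186622116/2337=14628421.96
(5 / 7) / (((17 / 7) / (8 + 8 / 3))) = 3.14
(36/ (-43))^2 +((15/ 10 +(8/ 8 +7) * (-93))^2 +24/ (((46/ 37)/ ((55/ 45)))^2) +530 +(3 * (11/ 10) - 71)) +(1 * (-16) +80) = 291482484660217/ 528185340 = 551856.45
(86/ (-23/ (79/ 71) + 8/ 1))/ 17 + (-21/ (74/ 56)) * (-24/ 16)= 14757616/ 629629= 23.44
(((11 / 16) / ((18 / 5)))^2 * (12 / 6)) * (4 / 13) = 3025 / 134784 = 0.02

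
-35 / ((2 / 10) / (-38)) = 6650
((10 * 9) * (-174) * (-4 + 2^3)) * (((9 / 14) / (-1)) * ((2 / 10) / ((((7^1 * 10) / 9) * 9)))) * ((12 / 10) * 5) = 169128 / 245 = 690.32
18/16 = 9/8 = 1.12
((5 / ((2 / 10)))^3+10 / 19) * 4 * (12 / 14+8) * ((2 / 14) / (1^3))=73627480 / 931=79084.30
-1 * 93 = -93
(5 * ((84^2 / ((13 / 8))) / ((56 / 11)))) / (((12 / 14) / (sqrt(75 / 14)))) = 23100 * sqrt(42) / 13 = 11515.78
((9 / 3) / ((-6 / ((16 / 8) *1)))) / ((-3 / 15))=5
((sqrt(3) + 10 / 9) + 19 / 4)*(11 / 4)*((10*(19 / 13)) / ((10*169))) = 209*sqrt(3) / 8788 + 44099 / 316368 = 0.18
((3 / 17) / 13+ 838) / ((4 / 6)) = 1257.02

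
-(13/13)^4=-1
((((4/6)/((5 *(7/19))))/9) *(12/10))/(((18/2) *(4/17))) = 323/14175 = 0.02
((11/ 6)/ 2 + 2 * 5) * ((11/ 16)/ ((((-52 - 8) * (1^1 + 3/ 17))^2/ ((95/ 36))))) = 7912531/ 1990656000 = 0.00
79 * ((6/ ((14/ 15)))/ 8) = 3555/ 56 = 63.48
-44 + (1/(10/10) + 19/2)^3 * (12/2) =27607/4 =6901.75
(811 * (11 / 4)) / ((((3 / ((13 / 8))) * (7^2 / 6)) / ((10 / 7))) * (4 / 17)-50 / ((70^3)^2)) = 1159749135545000 / 1291315423779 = 898.11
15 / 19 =0.79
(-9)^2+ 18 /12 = 165 /2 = 82.50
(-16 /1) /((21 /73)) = -1168 /21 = -55.62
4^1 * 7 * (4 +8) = 336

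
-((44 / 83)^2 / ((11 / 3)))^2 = -278784 / 47458321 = -0.01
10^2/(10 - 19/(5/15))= -100/47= -2.13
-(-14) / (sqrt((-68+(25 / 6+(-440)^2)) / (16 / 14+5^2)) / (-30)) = -180*sqrt(991679318) / 1161217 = -4.88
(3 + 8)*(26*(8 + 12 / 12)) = 2574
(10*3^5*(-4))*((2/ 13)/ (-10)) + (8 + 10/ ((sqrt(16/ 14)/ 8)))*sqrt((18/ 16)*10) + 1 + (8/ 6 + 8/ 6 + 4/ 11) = 12*sqrt(5) + 65881/ 429 + 30*sqrt(70) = 431.40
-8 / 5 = -1.60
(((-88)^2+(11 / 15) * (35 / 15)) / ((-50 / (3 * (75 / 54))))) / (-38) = 348557 / 20520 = 16.99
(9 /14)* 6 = 27 /7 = 3.86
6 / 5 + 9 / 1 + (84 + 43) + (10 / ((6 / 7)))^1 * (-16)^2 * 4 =181258 / 15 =12083.87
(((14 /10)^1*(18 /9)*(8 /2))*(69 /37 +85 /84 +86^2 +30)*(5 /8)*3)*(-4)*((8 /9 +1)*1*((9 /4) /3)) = -392512133 /444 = -884036.34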